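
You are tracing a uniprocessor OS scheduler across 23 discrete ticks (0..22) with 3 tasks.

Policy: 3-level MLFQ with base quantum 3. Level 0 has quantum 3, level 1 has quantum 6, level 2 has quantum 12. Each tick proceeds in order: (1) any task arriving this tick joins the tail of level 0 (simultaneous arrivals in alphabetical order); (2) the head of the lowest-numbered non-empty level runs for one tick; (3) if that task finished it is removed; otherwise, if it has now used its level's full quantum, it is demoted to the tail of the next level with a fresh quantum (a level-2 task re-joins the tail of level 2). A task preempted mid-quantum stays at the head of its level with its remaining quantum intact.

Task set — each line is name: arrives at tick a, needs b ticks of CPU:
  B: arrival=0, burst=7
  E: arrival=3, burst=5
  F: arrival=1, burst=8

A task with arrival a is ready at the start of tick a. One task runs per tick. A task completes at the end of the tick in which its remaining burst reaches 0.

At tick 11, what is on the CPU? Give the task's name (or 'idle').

running at tick 11 = B

t=0: L0/L1/L2 = B/-/- → run B
t=1: L0/L1/L2 = BF/-/- → run B
t=2: L0/L1/L2 = BF/-/- → run B
t=3: L0/L1/L2 = FE/B/- → run F
t=4: L0/L1/L2 = FE/B/- → run F
t=5: L0/L1/L2 = FE/B/- → run F
t=6: L0/L1/L2 = E/BF/- → run E
t=7: L0/L1/L2 = E/BF/- → run E
t=8: L0/L1/L2 = E/BF/- → run E
t=9: L0/L1/L2 = -/BFE/- → run B
t=10: L0/L1/L2 = -/BFE/- → run B
t=11: L0/L1/L2 = -/BFE/- → run B
t=12: L0/L1/L2 = -/BFE/- → run B
t=13: L0/L1/L2 = -/FE/- → run F
t=14: L0/L1/L2 = -/FE/- → run F
t=15: L0/L1/L2 = -/FE/- → run F
t=16: L0/L1/L2 = -/FE/- → run F
t=17: L0/L1/L2 = -/FE/- → run F
t=18: L0/L1/L2 = -/E/- → run E
t=19: L0/L1/L2 = -/E/- → run E
t=20: (idle)
t=21: (idle)
t=22: (idle)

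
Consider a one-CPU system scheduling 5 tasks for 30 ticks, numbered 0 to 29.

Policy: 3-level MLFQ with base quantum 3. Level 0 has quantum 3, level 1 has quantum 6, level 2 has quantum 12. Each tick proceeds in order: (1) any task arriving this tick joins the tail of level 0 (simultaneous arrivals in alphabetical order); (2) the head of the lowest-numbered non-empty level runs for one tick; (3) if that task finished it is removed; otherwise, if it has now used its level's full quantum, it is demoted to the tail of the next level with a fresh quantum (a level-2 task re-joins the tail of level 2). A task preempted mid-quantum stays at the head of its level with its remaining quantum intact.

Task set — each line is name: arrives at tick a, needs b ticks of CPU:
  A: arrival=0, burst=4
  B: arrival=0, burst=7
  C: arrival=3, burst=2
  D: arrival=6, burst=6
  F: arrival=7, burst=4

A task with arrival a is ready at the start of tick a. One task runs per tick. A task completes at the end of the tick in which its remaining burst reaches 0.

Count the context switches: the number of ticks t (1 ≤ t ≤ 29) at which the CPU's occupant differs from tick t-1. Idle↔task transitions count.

t=0: L0/L1/L2 = AB/-/- → run A
t=1: L0/L1/L2 = AB/-/- → run A
t=2: L0/L1/L2 = AB/-/- → run A
t=3: L0/L1/L2 = BC/A/- → run B
t=4: L0/L1/L2 = BC/A/- → run B
t=5: L0/L1/L2 = BC/A/- → run B
t=6: L0/L1/L2 = CD/AB/- → run C
t=7: L0/L1/L2 = CDF/AB/- → run C
t=8: L0/L1/L2 = DF/AB/- → run D
t=9: L0/L1/L2 = DF/AB/- → run D
t=10: L0/L1/L2 = DF/AB/- → run D
t=11: L0/L1/L2 = F/ABD/- → run F
t=12: L0/L1/L2 = F/ABD/- → run F
t=13: L0/L1/L2 = F/ABD/- → run F
t=14: L0/L1/L2 = -/ABDF/- → run A
t=15: L0/L1/L2 = -/BDF/- → run B
t=16: L0/L1/L2 = -/BDF/- → run B
t=17: L0/L1/L2 = -/BDF/- → run B
t=18: L0/L1/L2 = -/BDF/- → run B
t=19: L0/L1/L2 = -/DF/- → run D
t=20: L0/L1/L2 = -/DF/- → run D
t=21: L0/L1/L2 = -/DF/- → run D
t=22: L0/L1/L2 = -/F/- → run F
t=23: (idle)
t=24: (idle)
t=25: (idle)
t=26: (idle)
t=27: (idle)
t=28: (idle)
t=29: (idle)

context switches = 9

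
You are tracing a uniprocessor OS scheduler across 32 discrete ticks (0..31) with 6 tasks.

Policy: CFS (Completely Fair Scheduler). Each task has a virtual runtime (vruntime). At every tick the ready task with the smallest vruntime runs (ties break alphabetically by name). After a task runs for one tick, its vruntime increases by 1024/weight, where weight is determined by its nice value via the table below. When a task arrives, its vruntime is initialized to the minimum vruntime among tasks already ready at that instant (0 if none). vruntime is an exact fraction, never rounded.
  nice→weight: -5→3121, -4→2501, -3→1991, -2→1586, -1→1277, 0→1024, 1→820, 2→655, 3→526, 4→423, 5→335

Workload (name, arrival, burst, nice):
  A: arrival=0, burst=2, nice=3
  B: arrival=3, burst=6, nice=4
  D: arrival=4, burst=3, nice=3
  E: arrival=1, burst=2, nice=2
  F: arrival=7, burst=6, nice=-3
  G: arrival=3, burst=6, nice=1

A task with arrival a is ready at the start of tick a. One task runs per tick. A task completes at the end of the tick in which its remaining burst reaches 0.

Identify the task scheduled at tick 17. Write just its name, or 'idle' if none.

t=0: vr[A=0] → run A
t=1: vr[A=512/263 E=512/263] → run A
t=2: vr[E=512/263] → run E
t=3: vr[B=604672/172265 E=604672/172265 G=604672/172265] → run B
t=4: vr[B=432175616/72868095 D=604672/172265 E=604672/172265 G=604672/172265] → run D
t=5: vr[B=432175616/72868095 D=940032/172265 E=604672/172265 G=604672/172265] → run E
t=6: vr[B=432175616/72868095 D=940032/172265 G=604672/172265] → run G
t=7: vr[B=432175616/72868095 D=940032/172265 F=6722304/1412573 G=6722304/1412573] → run F
t=8: vr[B=432175616/72868095 D=940032/172265 F=14830582016/2812432843 G=6722304/1412573] → run G
t=9: vr[B=432175616/72868095 D=940032/172265 F=14830582016/2812432843 G=42431488/7062865] → run F
t=10: vr[B=432175616/72868095 D=940032/172265 F=16277056768/2812432843 G=42431488/7062865] → run D
t=11: vr[B=432175616/72868095 D=1275392/172265 F=16277056768/2812432843 G=42431488/7062865] → run F
t=12: vr[B=432175616/72868095 D=1275392/172265 F=17723531520/2812432843 G=42431488/7062865] → run B
t=13: vr[B=608574976/72868095 D=1275392/172265 F=17723531520/2812432843 G=42431488/7062865] → run G
t=14: vr[B=608574976/72868095 D=1275392/172265 F=17723531520/2812432843 G=51251456/7062865] → run F
t=15: vr[B=608574976/72868095 D=1275392/172265 F=19170006272/2812432843 G=51251456/7062865] → run F
t=16: vr[B=608574976/72868095 D=1275392/172265 F=20616481024/2812432843 G=51251456/7062865] → run G
t=17: vr[B=608574976/72868095 D=1275392/172265 F=20616481024/2812432843 G=60071424/7062865] → run F
t=18: vr[B=608574976/72868095 D=1275392/172265 G=60071424/7062865] → run D
t=19: vr[B=608574976/72868095 G=60071424/7062865] → run B
t=20: vr[B=261658112/24289365 G=60071424/7062865] → run G
t=21: vr[B=261658112/24289365 G=68891392/7062865] → run G
t=22: vr[B=261658112/24289365] → run B
t=23: vr[B=961373696/72868095] → run B
t=24: vr[B=1137773056/72868095] → run B
t=25: (idle)
t=26: (idle)
t=27: (idle)
t=28: (idle)
t=29: (idle)
t=30: (idle)
t=31: (idle)

running at tick 17 = F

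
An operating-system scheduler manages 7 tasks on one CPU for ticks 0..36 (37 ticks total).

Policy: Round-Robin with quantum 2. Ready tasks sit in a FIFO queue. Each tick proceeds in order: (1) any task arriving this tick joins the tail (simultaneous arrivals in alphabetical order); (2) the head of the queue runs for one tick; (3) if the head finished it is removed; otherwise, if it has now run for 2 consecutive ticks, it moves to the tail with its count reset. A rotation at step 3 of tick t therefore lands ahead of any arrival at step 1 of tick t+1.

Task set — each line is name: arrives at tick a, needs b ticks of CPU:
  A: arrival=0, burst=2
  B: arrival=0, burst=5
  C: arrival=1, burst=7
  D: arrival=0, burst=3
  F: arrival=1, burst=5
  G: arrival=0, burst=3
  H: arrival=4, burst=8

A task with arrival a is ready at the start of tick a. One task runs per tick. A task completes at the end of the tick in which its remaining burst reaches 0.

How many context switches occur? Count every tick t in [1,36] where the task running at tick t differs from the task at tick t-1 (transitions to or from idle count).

context switches = 19

t=0: queue=[A,B,D,G] q_used=0 → run A
t=1: queue=[A,B,D,G,C,F] q_used=1 → run A
t=2: queue=[B,D,G,C,F] q_used=0 → run B
t=3: queue=[B,D,G,C,F] q_used=1 → run B
t=4: queue=[D,G,C,F,B,H] q_used=0 → run D
t=5: queue=[D,G,C,F,B,H] q_used=1 → run D
t=6: queue=[G,C,F,B,H,D] q_used=0 → run G
t=7: queue=[G,C,F,B,H,D] q_used=1 → run G
t=8: queue=[C,F,B,H,D,G] q_used=0 → run C
t=9: queue=[C,F,B,H,D,G] q_used=1 → run C
t=10: queue=[F,B,H,D,G,C] q_used=0 → run F
t=11: queue=[F,B,H,D,G,C] q_used=1 → run F
t=12: queue=[B,H,D,G,C,F] q_used=0 → run B
t=13: queue=[B,H,D,G,C,F] q_used=1 → run B
t=14: queue=[H,D,G,C,F,B] q_used=0 → run H
t=15: queue=[H,D,G,C,F,B] q_used=1 → run H
t=16: queue=[D,G,C,F,B,H] q_used=0 → run D
t=17: queue=[G,C,F,B,H] q_used=0 → run G
t=18: queue=[C,F,B,H] q_used=0 → run C
t=19: queue=[C,F,B,H] q_used=1 → run C
t=20: queue=[F,B,H,C] q_used=0 → run F
t=21: queue=[F,B,H,C] q_used=1 → run F
t=22: queue=[B,H,C,F] q_used=0 → run B
t=23: queue=[H,C,F] q_used=0 → run H
t=24: queue=[H,C,F] q_used=1 → run H
t=25: queue=[C,F,H] q_used=0 → run C
t=26: queue=[C,F,H] q_used=1 → run C
t=27: queue=[F,H,C] q_used=0 → run F
t=28: queue=[H,C] q_used=0 → run H
t=29: queue=[H,C] q_used=1 → run H
t=30: queue=[C,H] q_used=0 → run C
t=31: queue=[H] q_used=0 → run H
t=32: queue=[H] q_used=1 → run H
t=33: (idle)
t=34: (idle)
t=35: (idle)
t=36: (idle)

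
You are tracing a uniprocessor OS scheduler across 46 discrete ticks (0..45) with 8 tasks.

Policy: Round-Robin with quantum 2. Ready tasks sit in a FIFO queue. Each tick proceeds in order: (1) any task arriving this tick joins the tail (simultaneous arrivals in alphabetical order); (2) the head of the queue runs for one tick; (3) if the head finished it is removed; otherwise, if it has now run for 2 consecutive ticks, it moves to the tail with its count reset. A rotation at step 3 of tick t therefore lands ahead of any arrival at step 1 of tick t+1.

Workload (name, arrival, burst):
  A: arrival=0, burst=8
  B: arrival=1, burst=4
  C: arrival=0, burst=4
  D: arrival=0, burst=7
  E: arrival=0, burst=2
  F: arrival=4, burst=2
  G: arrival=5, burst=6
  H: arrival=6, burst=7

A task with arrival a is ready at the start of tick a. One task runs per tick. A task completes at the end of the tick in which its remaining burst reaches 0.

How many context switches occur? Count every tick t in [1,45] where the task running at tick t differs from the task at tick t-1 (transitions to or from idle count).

t=0: queue=[A,C,D,E] q_used=0 → run A
t=1: queue=[A,C,D,E,B] q_used=1 → run A
t=2: queue=[C,D,E,B,A] q_used=0 → run C
t=3: queue=[C,D,E,B,A] q_used=1 → run C
t=4: queue=[D,E,B,A,C,F] q_used=0 → run D
t=5: queue=[D,E,B,A,C,F,G] q_used=1 → run D
t=6: queue=[E,B,A,C,F,G,D,H] q_used=0 → run E
t=7: queue=[E,B,A,C,F,G,D,H] q_used=1 → run E
t=8: queue=[B,A,C,F,G,D,H] q_used=0 → run B
t=9: queue=[B,A,C,F,G,D,H] q_used=1 → run B
t=10: queue=[A,C,F,G,D,H,B] q_used=0 → run A
t=11: queue=[A,C,F,G,D,H,B] q_used=1 → run A
t=12: queue=[C,F,G,D,H,B,A] q_used=0 → run C
t=13: queue=[C,F,G,D,H,B,A] q_used=1 → run C
t=14: queue=[F,G,D,H,B,A] q_used=0 → run F
t=15: queue=[F,G,D,H,B,A] q_used=1 → run F
t=16: queue=[G,D,H,B,A] q_used=0 → run G
t=17: queue=[G,D,H,B,A] q_used=1 → run G
t=18: queue=[D,H,B,A,G] q_used=0 → run D
t=19: queue=[D,H,B,A,G] q_used=1 → run D
t=20: queue=[H,B,A,G,D] q_used=0 → run H
t=21: queue=[H,B,A,G,D] q_used=1 → run H
t=22: queue=[B,A,G,D,H] q_used=0 → run B
t=23: queue=[B,A,G,D,H] q_used=1 → run B
t=24: queue=[A,G,D,H] q_used=0 → run A
t=25: queue=[A,G,D,H] q_used=1 → run A
t=26: queue=[G,D,H,A] q_used=0 → run G
t=27: queue=[G,D,H,A] q_used=1 → run G
t=28: queue=[D,H,A,G] q_used=0 → run D
t=29: queue=[D,H,A,G] q_used=1 → run D
t=30: queue=[H,A,G,D] q_used=0 → run H
t=31: queue=[H,A,G,D] q_used=1 → run H
t=32: queue=[A,G,D,H] q_used=0 → run A
t=33: queue=[A,G,D,H] q_used=1 → run A
t=34: queue=[G,D,H] q_used=0 → run G
t=35: queue=[G,D,H] q_used=1 → run G
t=36: queue=[D,H] q_used=0 → run D
t=37: queue=[H] q_used=0 → run H
t=38: queue=[H] q_used=1 → run H
t=39: queue=[H] q_used=0 → run H
t=40: (idle)
t=41: (idle)
t=42: (idle)
t=43: (idle)
t=44: (idle)
t=45: (idle)

context switches = 20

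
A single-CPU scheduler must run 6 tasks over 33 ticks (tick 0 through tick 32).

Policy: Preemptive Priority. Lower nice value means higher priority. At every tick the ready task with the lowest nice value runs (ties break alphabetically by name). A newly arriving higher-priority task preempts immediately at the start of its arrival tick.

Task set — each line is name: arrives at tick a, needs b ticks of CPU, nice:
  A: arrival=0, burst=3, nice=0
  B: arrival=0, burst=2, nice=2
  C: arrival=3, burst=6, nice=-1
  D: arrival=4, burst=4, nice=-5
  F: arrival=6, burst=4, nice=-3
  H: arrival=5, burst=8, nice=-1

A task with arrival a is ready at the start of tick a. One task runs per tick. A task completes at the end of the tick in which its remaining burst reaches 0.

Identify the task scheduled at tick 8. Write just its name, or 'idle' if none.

running at tick 8 = F

t=0: ready={A,B} → run A
t=1: ready={A,B} → run A
t=2: ready={A,B} → run A
t=3: ready={B,C} → run C
t=4: ready={B,C,D} → run D
t=5: ready={B,C,D,H} → run D
t=6: ready={B,C,D,F,H} → run D
t=7: ready={B,C,D,F,H} → run D
t=8: ready={B,C,F,H} → run F
t=9: ready={B,C,F,H} → run F
t=10: ready={B,C,F,H} → run F
t=11: ready={B,C,F,H} → run F
t=12: ready={B,C,H} → run C
t=13: ready={B,C,H} → run C
t=14: ready={B,C,H} → run C
t=15: ready={B,C,H} → run C
t=16: ready={B,C,H} → run C
t=17: ready={B,H} → run H
t=18: ready={B,H} → run H
t=19: ready={B,H} → run H
t=20: ready={B,H} → run H
t=21: ready={B,H} → run H
t=22: ready={B,H} → run H
t=23: ready={B,H} → run H
t=24: ready={B,H} → run H
t=25: ready={B} → run B
t=26: ready={B} → run B
t=27: (idle)
t=28: (idle)
t=29: (idle)
t=30: (idle)
t=31: (idle)
t=32: (idle)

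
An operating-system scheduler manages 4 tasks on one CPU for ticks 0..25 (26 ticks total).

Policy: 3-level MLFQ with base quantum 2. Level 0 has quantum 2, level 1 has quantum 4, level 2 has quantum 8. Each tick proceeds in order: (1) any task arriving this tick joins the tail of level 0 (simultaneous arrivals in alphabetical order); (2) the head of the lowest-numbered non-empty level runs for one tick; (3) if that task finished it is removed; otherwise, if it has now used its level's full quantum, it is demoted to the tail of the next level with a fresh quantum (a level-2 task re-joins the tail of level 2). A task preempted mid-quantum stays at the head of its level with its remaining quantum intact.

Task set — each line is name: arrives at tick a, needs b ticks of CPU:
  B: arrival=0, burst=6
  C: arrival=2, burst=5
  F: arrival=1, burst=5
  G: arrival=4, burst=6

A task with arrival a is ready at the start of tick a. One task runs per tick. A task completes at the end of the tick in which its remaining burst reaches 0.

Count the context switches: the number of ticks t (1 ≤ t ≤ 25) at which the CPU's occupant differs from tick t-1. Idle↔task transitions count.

t=0: L0/L1/L2 = B/-/- → run B
t=1: L0/L1/L2 = BF/-/- → run B
t=2: L0/L1/L2 = FC/B/- → run F
t=3: L0/L1/L2 = FC/B/- → run F
t=4: L0/L1/L2 = CG/BF/- → run C
t=5: L0/L1/L2 = CG/BF/- → run C
t=6: L0/L1/L2 = G/BFC/- → run G
t=7: L0/L1/L2 = G/BFC/- → run G
t=8: L0/L1/L2 = -/BFCG/- → run B
t=9: L0/L1/L2 = -/BFCG/- → run B
t=10: L0/L1/L2 = -/BFCG/- → run B
t=11: L0/L1/L2 = -/BFCG/- → run B
t=12: L0/L1/L2 = -/FCG/- → run F
t=13: L0/L1/L2 = -/FCG/- → run F
t=14: L0/L1/L2 = -/FCG/- → run F
t=15: L0/L1/L2 = -/CG/- → run C
t=16: L0/L1/L2 = -/CG/- → run C
t=17: L0/L1/L2 = -/CG/- → run C
t=18: L0/L1/L2 = -/G/- → run G
t=19: L0/L1/L2 = -/G/- → run G
t=20: L0/L1/L2 = -/G/- → run G
t=21: L0/L1/L2 = -/G/- → run G
t=22: (idle)
t=23: (idle)
t=24: (idle)
t=25: (idle)

context switches = 8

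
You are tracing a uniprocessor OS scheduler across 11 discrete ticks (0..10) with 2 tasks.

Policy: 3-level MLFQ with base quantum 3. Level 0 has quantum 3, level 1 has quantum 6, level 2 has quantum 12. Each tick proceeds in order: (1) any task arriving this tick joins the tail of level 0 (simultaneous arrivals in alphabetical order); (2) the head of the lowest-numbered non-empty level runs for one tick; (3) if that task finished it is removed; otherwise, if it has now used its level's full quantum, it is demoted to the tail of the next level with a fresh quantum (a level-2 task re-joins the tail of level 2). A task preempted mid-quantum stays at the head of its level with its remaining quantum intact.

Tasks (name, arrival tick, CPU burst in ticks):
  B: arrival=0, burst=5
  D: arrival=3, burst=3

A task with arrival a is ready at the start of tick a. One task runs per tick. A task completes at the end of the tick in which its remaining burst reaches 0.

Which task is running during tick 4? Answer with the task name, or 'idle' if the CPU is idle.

t=0: L0/L1/L2 = B/-/- → run B
t=1: L0/L1/L2 = B/-/- → run B
t=2: L0/L1/L2 = B/-/- → run B
t=3: L0/L1/L2 = D/B/- → run D
t=4: L0/L1/L2 = D/B/- → run D
t=5: L0/L1/L2 = D/B/- → run D
t=6: L0/L1/L2 = -/B/- → run B
t=7: L0/L1/L2 = -/B/- → run B
t=8: (idle)
t=9: (idle)
t=10: (idle)

running at tick 4 = D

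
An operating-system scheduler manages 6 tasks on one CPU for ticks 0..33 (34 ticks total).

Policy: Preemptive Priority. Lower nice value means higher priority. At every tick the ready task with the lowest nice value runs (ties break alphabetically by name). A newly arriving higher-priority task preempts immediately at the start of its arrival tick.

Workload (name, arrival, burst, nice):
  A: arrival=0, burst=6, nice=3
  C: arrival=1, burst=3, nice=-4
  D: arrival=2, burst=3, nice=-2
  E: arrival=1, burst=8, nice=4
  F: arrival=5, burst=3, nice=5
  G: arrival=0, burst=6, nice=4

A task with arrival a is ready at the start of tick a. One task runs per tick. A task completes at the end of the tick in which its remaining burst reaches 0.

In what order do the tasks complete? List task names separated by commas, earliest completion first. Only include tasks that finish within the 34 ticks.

completion order = C, D, A, E, G, F

t=0: ready={A,G} → run A
t=1: ready={A,C,E,G} → run C
t=2: ready={A,C,D,E,G} → run C
t=3: ready={A,C,D,E,G} → run C
t=4: ready={A,D,E,G} → run D
t=5: ready={A,D,E,F,G} → run D
t=6: ready={A,D,E,F,G} → run D
t=7: ready={A,E,F,G} → run A
t=8: ready={A,E,F,G} → run A
t=9: ready={A,E,F,G} → run A
t=10: ready={A,E,F,G} → run A
t=11: ready={A,E,F,G} → run A
t=12: ready={E,F,G} → run E
t=13: ready={E,F,G} → run E
t=14: ready={E,F,G} → run E
t=15: ready={E,F,G} → run E
t=16: ready={E,F,G} → run E
t=17: ready={E,F,G} → run E
t=18: ready={E,F,G} → run E
t=19: ready={E,F,G} → run E
t=20: ready={F,G} → run G
t=21: ready={F,G} → run G
t=22: ready={F,G} → run G
t=23: ready={F,G} → run G
t=24: ready={F,G} → run G
t=25: ready={F,G} → run G
t=26: ready={F} → run F
t=27: ready={F} → run F
t=28: ready={F} → run F
t=29: (idle)
t=30: (idle)
t=31: (idle)
t=32: (idle)
t=33: (idle)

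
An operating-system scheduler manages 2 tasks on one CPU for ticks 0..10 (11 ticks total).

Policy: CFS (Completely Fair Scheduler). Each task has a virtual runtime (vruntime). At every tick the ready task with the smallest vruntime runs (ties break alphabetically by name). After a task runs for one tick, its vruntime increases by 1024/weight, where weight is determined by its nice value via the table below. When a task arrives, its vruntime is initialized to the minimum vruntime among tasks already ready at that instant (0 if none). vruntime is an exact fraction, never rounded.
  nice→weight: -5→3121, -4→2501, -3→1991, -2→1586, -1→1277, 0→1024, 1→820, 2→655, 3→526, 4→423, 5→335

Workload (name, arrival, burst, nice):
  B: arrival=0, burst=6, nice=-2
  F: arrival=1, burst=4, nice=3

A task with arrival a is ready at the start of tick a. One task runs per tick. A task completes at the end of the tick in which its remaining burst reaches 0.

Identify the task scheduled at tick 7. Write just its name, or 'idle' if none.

running at tick 7 = B

t=0: vr[B=0] → run B
t=1: vr[B=512/793 F=512/793] → run B
t=2: vr[B=1024/793 F=512/793] → run F
t=3: vr[B=1024/793 F=540672/208559] → run B
t=4: vr[B=1536/793 F=540672/208559] → run B
t=5: vr[B=2048/793 F=540672/208559] → run B
t=6: vr[B=2560/793 F=540672/208559] → run F
t=7: vr[B=2560/793 F=946688/208559] → run B
t=8: vr[F=946688/208559] → run F
t=9: vr[F=1352704/208559] → run F
t=10: (idle)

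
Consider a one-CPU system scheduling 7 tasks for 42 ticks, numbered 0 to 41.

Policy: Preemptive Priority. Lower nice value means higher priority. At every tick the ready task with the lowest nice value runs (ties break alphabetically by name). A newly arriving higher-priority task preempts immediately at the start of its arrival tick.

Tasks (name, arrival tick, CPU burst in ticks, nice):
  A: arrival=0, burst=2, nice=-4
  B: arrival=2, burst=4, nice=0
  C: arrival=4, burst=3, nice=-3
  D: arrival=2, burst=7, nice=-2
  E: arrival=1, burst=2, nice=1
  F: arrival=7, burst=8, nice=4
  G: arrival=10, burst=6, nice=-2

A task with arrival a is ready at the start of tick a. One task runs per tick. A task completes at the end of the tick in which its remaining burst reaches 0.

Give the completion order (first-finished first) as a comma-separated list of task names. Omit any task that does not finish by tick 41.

t=0: ready={A} → run A
t=1: ready={A,E} → run A
t=2: ready={B,D,E} → run D
t=3: ready={B,D,E} → run D
t=4: ready={B,C,D,E} → run C
t=5: ready={B,C,D,E} → run C
t=6: ready={B,C,D,E} → run C
t=7: ready={B,D,E,F} → run D
t=8: ready={B,D,E,F} → run D
t=9: ready={B,D,E,F} → run D
t=10: ready={B,D,E,F,G} → run D
t=11: ready={B,D,E,F,G} → run D
t=12: ready={B,E,F,G} → run G
t=13: ready={B,E,F,G} → run G
t=14: ready={B,E,F,G} → run G
t=15: ready={B,E,F,G} → run G
t=16: ready={B,E,F,G} → run G
t=17: ready={B,E,F,G} → run G
t=18: ready={B,E,F} → run B
t=19: ready={B,E,F} → run B
t=20: ready={B,E,F} → run B
t=21: ready={B,E,F} → run B
t=22: ready={E,F} → run E
t=23: ready={E,F} → run E
t=24: ready={F} → run F
t=25: ready={F} → run F
t=26: ready={F} → run F
t=27: ready={F} → run F
t=28: ready={F} → run F
t=29: ready={F} → run F
t=30: ready={F} → run F
t=31: ready={F} → run F
t=32: (idle)
t=33: (idle)
t=34: (idle)
t=35: (idle)
t=36: (idle)
t=37: (idle)
t=38: (idle)
t=39: (idle)
t=40: (idle)
t=41: (idle)

completion order = A, C, D, G, B, E, F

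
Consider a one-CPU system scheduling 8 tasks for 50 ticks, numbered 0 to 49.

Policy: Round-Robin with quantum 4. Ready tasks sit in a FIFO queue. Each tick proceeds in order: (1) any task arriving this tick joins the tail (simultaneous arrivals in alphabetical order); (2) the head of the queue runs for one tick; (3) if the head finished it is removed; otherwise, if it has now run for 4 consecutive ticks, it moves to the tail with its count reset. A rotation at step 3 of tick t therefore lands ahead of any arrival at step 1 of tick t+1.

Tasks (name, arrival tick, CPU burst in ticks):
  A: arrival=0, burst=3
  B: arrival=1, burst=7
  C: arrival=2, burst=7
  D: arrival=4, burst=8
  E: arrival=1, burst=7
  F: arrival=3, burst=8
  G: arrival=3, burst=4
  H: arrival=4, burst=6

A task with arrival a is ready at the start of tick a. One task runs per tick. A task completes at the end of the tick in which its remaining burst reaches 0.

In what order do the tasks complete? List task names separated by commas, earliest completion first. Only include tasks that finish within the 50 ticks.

t=0: queue=[A] q_used=0 → run A
t=1: queue=[A,B,E] q_used=1 → run A
t=2: queue=[A,B,E,C] q_used=2 → run A
t=3: queue=[B,E,C,F,G] q_used=0 → run B
t=4: queue=[B,E,C,F,G,D,H] q_used=1 → run B
t=5: queue=[B,E,C,F,G,D,H] q_used=2 → run B
t=6: queue=[B,E,C,F,G,D,H] q_used=3 → run B
t=7: queue=[E,C,F,G,D,H,B] q_used=0 → run E
t=8: queue=[E,C,F,G,D,H,B] q_used=1 → run E
t=9: queue=[E,C,F,G,D,H,B] q_used=2 → run E
t=10: queue=[E,C,F,G,D,H,B] q_used=3 → run E
t=11: queue=[C,F,G,D,H,B,E] q_used=0 → run C
t=12: queue=[C,F,G,D,H,B,E] q_used=1 → run C
t=13: queue=[C,F,G,D,H,B,E] q_used=2 → run C
t=14: queue=[C,F,G,D,H,B,E] q_used=3 → run C
t=15: queue=[F,G,D,H,B,E,C] q_used=0 → run F
t=16: queue=[F,G,D,H,B,E,C] q_used=1 → run F
t=17: queue=[F,G,D,H,B,E,C] q_used=2 → run F
t=18: queue=[F,G,D,H,B,E,C] q_used=3 → run F
t=19: queue=[G,D,H,B,E,C,F] q_used=0 → run G
t=20: queue=[G,D,H,B,E,C,F] q_used=1 → run G
t=21: queue=[G,D,H,B,E,C,F] q_used=2 → run G
t=22: queue=[G,D,H,B,E,C,F] q_used=3 → run G
t=23: queue=[D,H,B,E,C,F] q_used=0 → run D
t=24: queue=[D,H,B,E,C,F] q_used=1 → run D
t=25: queue=[D,H,B,E,C,F] q_used=2 → run D
t=26: queue=[D,H,B,E,C,F] q_used=3 → run D
t=27: queue=[H,B,E,C,F,D] q_used=0 → run H
t=28: queue=[H,B,E,C,F,D] q_used=1 → run H
t=29: queue=[H,B,E,C,F,D] q_used=2 → run H
t=30: queue=[H,B,E,C,F,D] q_used=3 → run H
t=31: queue=[B,E,C,F,D,H] q_used=0 → run B
t=32: queue=[B,E,C,F,D,H] q_used=1 → run B
t=33: queue=[B,E,C,F,D,H] q_used=2 → run B
t=34: queue=[E,C,F,D,H] q_used=0 → run E
t=35: queue=[E,C,F,D,H] q_used=1 → run E
t=36: queue=[E,C,F,D,H] q_used=2 → run E
t=37: queue=[C,F,D,H] q_used=0 → run C
t=38: queue=[C,F,D,H] q_used=1 → run C
t=39: queue=[C,F,D,H] q_used=2 → run C
t=40: queue=[F,D,H] q_used=0 → run F
t=41: queue=[F,D,H] q_used=1 → run F
t=42: queue=[F,D,H] q_used=2 → run F
t=43: queue=[F,D,H] q_used=3 → run F
t=44: queue=[D,H] q_used=0 → run D
t=45: queue=[D,H] q_used=1 → run D
t=46: queue=[D,H] q_used=2 → run D
t=47: queue=[D,H] q_used=3 → run D
t=48: queue=[H] q_used=0 → run H
t=49: queue=[H] q_used=1 → run H

completion order = A, G, B, E, C, F, D, H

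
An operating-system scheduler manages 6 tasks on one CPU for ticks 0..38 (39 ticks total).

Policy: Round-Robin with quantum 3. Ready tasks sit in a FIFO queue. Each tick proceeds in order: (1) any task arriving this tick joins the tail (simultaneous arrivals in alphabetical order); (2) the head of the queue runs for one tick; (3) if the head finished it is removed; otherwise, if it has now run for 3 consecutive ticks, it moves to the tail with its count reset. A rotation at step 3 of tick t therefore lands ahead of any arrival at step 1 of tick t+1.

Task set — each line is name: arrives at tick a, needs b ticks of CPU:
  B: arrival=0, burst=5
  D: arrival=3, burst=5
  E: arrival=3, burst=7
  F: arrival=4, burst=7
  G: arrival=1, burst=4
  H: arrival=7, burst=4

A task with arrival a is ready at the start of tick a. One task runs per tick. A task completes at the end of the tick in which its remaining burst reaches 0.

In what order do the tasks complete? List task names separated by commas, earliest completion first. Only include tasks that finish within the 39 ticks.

completion order = B, G, D, H, E, F

t=0: queue=[B] q_used=0 → run B
t=1: queue=[B,G] q_used=1 → run B
t=2: queue=[B,G] q_used=2 → run B
t=3: queue=[G,B,D,E] q_used=0 → run G
t=4: queue=[G,B,D,E,F] q_used=1 → run G
t=5: queue=[G,B,D,E,F] q_used=2 → run G
t=6: queue=[B,D,E,F,G] q_used=0 → run B
t=7: queue=[B,D,E,F,G,H] q_used=1 → run B
t=8: queue=[D,E,F,G,H] q_used=0 → run D
t=9: queue=[D,E,F,G,H] q_used=1 → run D
t=10: queue=[D,E,F,G,H] q_used=2 → run D
t=11: queue=[E,F,G,H,D] q_used=0 → run E
t=12: queue=[E,F,G,H,D] q_used=1 → run E
t=13: queue=[E,F,G,H,D] q_used=2 → run E
t=14: queue=[F,G,H,D,E] q_used=0 → run F
t=15: queue=[F,G,H,D,E] q_used=1 → run F
t=16: queue=[F,G,H,D,E] q_used=2 → run F
t=17: queue=[G,H,D,E,F] q_used=0 → run G
t=18: queue=[H,D,E,F] q_used=0 → run H
t=19: queue=[H,D,E,F] q_used=1 → run H
t=20: queue=[H,D,E,F] q_used=2 → run H
t=21: queue=[D,E,F,H] q_used=0 → run D
t=22: queue=[D,E,F,H] q_used=1 → run D
t=23: queue=[E,F,H] q_used=0 → run E
t=24: queue=[E,F,H] q_used=1 → run E
t=25: queue=[E,F,H] q_used=2 → run E
t=26: queue=[F,H,E] q_used=0 → run F
t=27: queue=[F,H,E] q_used=1 → run F
t=28: queue=[F,H,E] q_used=2 → run F
t=29: queue=[H,E,F] q_used=0 → run H
t=30: queue=[E,F] q_used=0 → run E
t=31: queue=[F] q_used=0 → run F
t=32: (idle)
t=33: (idle)
t=34: (idle)
t=35: (idle)
t=36: (idle)
t=37: (idle)
t=38: (idle)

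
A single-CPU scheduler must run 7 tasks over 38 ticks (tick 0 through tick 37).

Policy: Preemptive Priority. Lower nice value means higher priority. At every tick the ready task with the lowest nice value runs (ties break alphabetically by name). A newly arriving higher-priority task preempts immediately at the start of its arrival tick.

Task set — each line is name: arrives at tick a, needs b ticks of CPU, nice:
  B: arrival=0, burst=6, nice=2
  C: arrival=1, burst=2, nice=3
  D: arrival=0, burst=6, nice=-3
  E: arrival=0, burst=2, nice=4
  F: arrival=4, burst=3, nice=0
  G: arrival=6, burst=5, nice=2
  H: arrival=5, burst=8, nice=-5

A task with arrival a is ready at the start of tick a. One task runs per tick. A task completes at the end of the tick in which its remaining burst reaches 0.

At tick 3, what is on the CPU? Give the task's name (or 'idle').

running at tick 3 = D

t=0: ready={B,D,E} → run D
t=1: ready={B,C,D,E} → run D
t=2: ready={B,C,D,E} → run D
t=3: ready={B,C,D,E} → run D
t=4: ready={B,C,D,E,F} → run D
t=5: ready={B,C,D,E,F,H} → run H
t=6: ready={B,C,D,E,F,G,H} → run H
t=7: ready={B,C,D,E,F,G,H} → run H
t=8: ready={B,C,D,E,F,G,H} → run H
t=9: ready={B,C,D,E,F,G,H} → run H
t=10: ready={B,C,D,E,F,G,H} → run H
t=11: ready={B,C,D,E,F,G,H} → run H
t=12: ready={B,C,D,E,F,G,H} → run H
t=13: ready={B,C,D,E,F,G} → run D
t=14: ready={B,C,E,F,G} → run F
t=15: ready={B,C,E,F,G} → run F
t=16: ready={B,C,E,F,G} → run F
t=17: ready={B,C,E,G} → run B
t=18: ready={B,C,E,G} → run B
t=19: ready={B,C,E,G} → run B
t=20: ready={B,C,E,G} → run B
t=21: ready={B,C,E,G} → run B
t=22: ready={B,C,E,G} → run B
t=23: ready={C,E,G} → run G
t=24: ready={C,E,G} → run G
t=25: ready={C,E,G} → run G
t=26: ready={C,E,G} → run G
t=27: ready={C,E,G} → run G
t=28: ready={C,E} → run C
t=29: ready={C,E} → run C
t=30: ready={E} → run E
t=31: ready={E} → run E
t=32: (idle)
t=33: (idle)
t=34: (idle)
t=35: (idle)
t=36: (idle)
t=37: (idle)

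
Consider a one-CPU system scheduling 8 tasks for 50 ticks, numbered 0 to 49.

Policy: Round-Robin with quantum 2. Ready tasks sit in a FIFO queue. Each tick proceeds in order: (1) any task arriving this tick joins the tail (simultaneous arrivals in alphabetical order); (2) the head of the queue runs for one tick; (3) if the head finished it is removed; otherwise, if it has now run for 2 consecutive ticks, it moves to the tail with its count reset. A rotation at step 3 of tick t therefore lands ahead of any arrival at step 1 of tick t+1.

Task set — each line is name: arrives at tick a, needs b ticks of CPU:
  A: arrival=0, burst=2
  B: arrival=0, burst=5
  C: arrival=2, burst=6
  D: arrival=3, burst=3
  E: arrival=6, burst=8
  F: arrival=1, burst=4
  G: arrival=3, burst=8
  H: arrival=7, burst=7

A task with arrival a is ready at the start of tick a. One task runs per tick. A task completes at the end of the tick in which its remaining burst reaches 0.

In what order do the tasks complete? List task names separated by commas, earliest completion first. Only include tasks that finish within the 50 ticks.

completion order = A, F, D, B, C, G, E, H

t=0: queue=[A,B] q_used=0 → run A
t=1: queue=[A,B,F] q_used=1 → run A
t=2: queue=[B,F,C] q_used=0 → run B
t=3: queue=[B,F,C,D,G] q_used=1 → run B
t=4: queue=[F,C,D,G,B] q_used=0 → run F
t=5: queue=[F,C,D,G,B] q_used=1 → run F
t=6: queue=[C,D,G,B,F,E] q_used=0 → run C
t=7: queue=[C,D,G,B,F,E,H] q_used=1 → run C
t=8: queue=[D,G,B,F,E,H,C] q_used=0 → run D
t=9: queue=[D,G,B,F,E,H,C] q_used=1 → run D
t=10: queue=[G,B,F,E,H,C,D] q_used=0 → run G
t=11: queue=[G,B,F,E,H,C,D] q_used=1 → run G
t=12: queue=[B,F,E,H,C,D,G] q_used=0 → run B
t=13: queue=[B,F,E,H,C,D,G] q_used=1 → run B
t=14: queue=[F,E,H,C,D,G,B] q_used=0 → run F
t=15: queue=[F,E,H,C,D,G,B] q_used=1 → run F
t=16: queue=[E,H,C,D,G,B] q_used=0 → run E
t=17: queue=[E,H,C,D,G,B] q_used=1 → run E
t=18: queue=[H,C,D,G,B,E] q_used=0 → run H
t=19: queue=[H,C,D,G,B,E] q_used=1 → run H
t=20: queue=[C,D,G,B,E,H] q_used=0 → run C
t=21: queue=[C,D,G,B,E,H] q_used=1 → run C
t=22: queue=[D,G,B,E,H,C] q_used=0 → run D
t=23: queue=[G,B,E,H,C] q_used=0 → run G
t=24: queue=[G,B,E,H,C] q_used=1 → run G
t=25: queue=[B,E,H,C,G] q_used=0 → run B
t=26: queue=[E,H,C,G] q_used=0 → run E
t=27: queue=[E,H,C,G] q_used=1 → run E
t=28: queue=[H,C,G,E] q_used=0 → run H
t=29: queue=[H,C,G,E] q_used=1 → run H
t=30: queue=[C,G,E,H] q_used=0 → run C
t=31: queue=[C,G,E,H] q_used=1 → run C
t=32: queue=[G,E,H] q_used=0 → run G
t=33: queue=[G,E,H] q_used=1 → run G
t=34: queue=[E,H,G] q_used=0 → run E
t=35: queue=[E,H,G] q_used=1 → run E
t=36: queue=[H,G,E] q_used=0 → run H
t=37: queue=[H,G,E] q_used=1 → run H
t=38: queue=[G,E,H] q_used=0 → run G
t=39: queue=[G,E,H] q_used=1 → run G
t=40: queue=[E,H] q_used=0 → run E
t=41: queue=[E,H] q_used=1 → run E
t=42: queue=[H] q_used=0 → run H
t=43: (idle)
t=44: (idle)
t=45: (idle)
t=46: (idle)
t=47: (idle)
t=48: (idle)
t=49: (idle)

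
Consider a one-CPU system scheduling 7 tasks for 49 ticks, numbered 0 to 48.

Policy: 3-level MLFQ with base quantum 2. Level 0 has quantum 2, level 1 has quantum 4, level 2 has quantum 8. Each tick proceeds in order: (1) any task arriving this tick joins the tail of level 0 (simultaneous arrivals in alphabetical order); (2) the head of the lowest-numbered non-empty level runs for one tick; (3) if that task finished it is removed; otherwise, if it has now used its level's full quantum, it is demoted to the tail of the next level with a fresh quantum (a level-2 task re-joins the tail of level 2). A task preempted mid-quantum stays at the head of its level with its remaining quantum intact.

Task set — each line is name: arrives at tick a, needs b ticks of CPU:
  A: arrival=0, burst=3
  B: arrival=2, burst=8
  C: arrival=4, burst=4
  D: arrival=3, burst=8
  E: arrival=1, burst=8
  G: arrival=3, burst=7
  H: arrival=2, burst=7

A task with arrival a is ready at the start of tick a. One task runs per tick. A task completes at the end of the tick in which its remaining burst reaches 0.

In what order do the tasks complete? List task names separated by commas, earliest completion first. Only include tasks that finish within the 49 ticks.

completion order = A, C, E, B, H, D, G

t=0: L0/L1/L2 = A/-/- → run A
t=1: L0/L1/L2 = AE/-/- → run A
t=2: L0/L1/L2 = EBH/A/- → run E
t=3: L0/L1/L2 = EBHDG/A/- → run E
t=4: L0/L1/L2 = BHDGC/AE/- → run B
t=5: L0/L1/L2 = BHDGC/AE/- → run B
t=6: L0/L1/L2 = HDGC/AEB/- → run H
t=7: L0/L1/L2 = HDGC/AEB/- → run H
t=8: L0/L1/L2 = DGC/AEBH/- → run D
t=9: L0/L1/L2 = DGC/AEBH/- → run D
t=10: L0/L1/L2 = GC/AEBHD/- → run G
t=11: L0/L1/L2 = GC/AEBHD/- → run G
t=12: L0/L1/L2 = C/AEBHDG/- → run C
t=13: L0/L1/L2 = C/AEBHDG/- → run C
t=14: L0/L1/L2 = -/AEBHDGC/- → run A
t=15: L0/L1/L2 = -/EBHDGC/- → run E
t=16: L0/L1/L2 = -/EBHDGC/- → run E
t=17: L0/L1/L2 = -/EBHDGC/- → run E
t=18: L0/L1/L2 = -/EBHDGC/- → run E
t=19: L0/L1/L2 = -/BHDGC/E → run B
t=20: L0/L1/L2 = -/BHDGC/E → run B
t=21: L0/L1/L2 = -/BHDGC/E → run B
t=22: L0/L1/L2 = -/BHDGC/E → run B
t=23: L0/L1/L2 = -/HDGC/EB → run H
t=24: L0/L1/L2 = -/HDGC/EB → run H
t=25: L0/L1/L2 = -/HDGC/EB → run H
t=26: L0/L1/L2 = -/HDGC/EB → run H
t=27: L0/L1/L2 = -/DGC/EBH → run D
t=28: L0/L1/L2 = -/DGC/EBH → run D
t=29: L0/L1/L2 = -/DGC/EBH → run D
t=30: L0/L1/L2 = -/DGC/EBH → run D
t=31: L0/L1/L2 = -/GC/EBHD → run G
t=32: L0/L1/L2 = -/GC/EBHD → run G
t=33: L0/L1/L2 = -/GC/EBHD → run G
t=34: L0/L1/L2 = -/GC/EBHD → run G
t=35: L0/L1/L2 = -/C/EBHDG → run C
t=36: L0/L1/L2 = -/C/EBHDG → run C
t=37: L0/L1/L2 = -/-/EBHDG → run E
t=38: L0/L1/L2 = -/-/EBHDG → run E
t=39: L0/L1/L2 = -/-/BHDG → run B
t=40: L0/L1/L2 = -/-/BHDG → run B
t=41: L0/L1/L2 = -/-/HDG → run H
t=42: L0/L1/L2 = -/-/DG → run D
t=43: L0/L1/L2 = -/-/DG → run D
t=44: L0/L1/L2 = -/-/G → run G
t=45: (idle)
t=46: (idle)
t=47: (idle)
t=48: (idle)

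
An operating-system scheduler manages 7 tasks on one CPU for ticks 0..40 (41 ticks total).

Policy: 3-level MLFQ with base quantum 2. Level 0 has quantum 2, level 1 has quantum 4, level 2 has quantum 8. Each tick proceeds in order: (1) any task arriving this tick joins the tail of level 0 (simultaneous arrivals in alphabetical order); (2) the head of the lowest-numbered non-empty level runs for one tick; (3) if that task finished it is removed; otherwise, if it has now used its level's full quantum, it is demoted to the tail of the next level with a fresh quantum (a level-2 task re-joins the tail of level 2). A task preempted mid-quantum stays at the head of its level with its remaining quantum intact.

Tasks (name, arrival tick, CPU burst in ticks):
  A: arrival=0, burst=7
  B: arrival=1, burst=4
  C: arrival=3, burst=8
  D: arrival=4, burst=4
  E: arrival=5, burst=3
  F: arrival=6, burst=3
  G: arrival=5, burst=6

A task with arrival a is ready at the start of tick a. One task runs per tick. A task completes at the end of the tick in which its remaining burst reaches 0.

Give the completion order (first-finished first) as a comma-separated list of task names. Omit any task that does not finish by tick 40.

completion order = B, D, E, G, F, A, C

t=0: L0/L1/L2 = A/-/- → run A
t=1: L0/L1/L2 = AB/-/- → run A
t=2: L0/L1/L2 = B/A/- → run B
t=3: L0/L1/L2 = BC/A/- → run B
t=4: L0/L1/L2 = CD/AB/- → run C
t=5: L0/L1/L2 = CDEG/AB/- → run C
t=6: L0/L1/L2 = DEGF/ABC/- → run D
t=7: L0/L1/L2 = DEGF/ABC/- → run D
t=8: L0/L1/L2 = EGF/ABCD/- → run E
t=9: L0/L1/L2 = EGF/ABCD/- → run E
t=10: L0/L1/L2 = GF/ABCDE/- → run G
t=11: L0/L1/L2 = GF/ABCDE/- → run G
t=12: L0/L1/L2 = F/ABCDEG/- → run F
t=13: L0/L1/L2 = F/ABCDEG/- → run F
t=14: L0/L1/L2 = -/ABCDEGF/- → run A
t=15: L0/L1/L2 = -/ABCDEGF/- → run A
t=16: L0/L1/L2 = -/ABCDEGF/- → run A
t=17: L0/L1/L2 = -/ABCDEGF/- → run A
t=18: L0/L1/L2 = -/BCDEGF/A → run B
t=19: L0/L1/L2 = -/BCDEGF/A → run B
t=20: L0/L1/L2 = -/CDEGF/A → run C
t=21: L0/L1/L2 = -/CDEGF/A → run C
t=22: L0/L1/L2 = -/CDEGF/A → run C
t=23: L0/L1/L2 = -/CDEGF/A → run C
t=24: L0/L1/L2 = -/DEGF/AC → run D
t=25: L0/L1/L2 = -/DEGF/AC → run D
t=26: L0/L1/L2 = -/EGF/AC → run E
t=27: L0/L1/L2 = -/GF/AC → run G
t=28: L0/L1/L2 = -/GF/AC → run G
t=29: L0/L1/L2 = -/GF/AC → run G
t=30: L0/L1/L2 = -/GF/AC → run G
t=31: L0/L1/L2 = -/F/AC → run F
t=32: L0/L1/L2 = -/-/AC → run A
t=33: L0/L1/L2 = -/-/C → run C
t=34: L0/L1/L2 = -/-/C → run C
t=35: (idle)
t=36: (idle)
t=37: (idle)
t=38: (idle)
t=39: (idle)
t=40: (idle)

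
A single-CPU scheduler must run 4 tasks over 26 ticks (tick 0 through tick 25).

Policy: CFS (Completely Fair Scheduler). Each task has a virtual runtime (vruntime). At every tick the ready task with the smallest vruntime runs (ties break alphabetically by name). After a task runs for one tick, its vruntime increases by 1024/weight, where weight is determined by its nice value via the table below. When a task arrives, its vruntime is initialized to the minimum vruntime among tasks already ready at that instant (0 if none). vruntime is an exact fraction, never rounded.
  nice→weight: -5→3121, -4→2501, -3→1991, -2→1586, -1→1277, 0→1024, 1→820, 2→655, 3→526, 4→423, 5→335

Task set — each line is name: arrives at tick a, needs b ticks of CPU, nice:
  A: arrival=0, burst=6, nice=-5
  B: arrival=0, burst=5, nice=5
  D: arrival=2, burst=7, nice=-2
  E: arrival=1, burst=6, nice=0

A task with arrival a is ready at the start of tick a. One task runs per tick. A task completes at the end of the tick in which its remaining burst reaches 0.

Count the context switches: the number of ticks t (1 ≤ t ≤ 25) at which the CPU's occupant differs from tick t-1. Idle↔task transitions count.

context switches = 18

t=0: vr[A=0 B=0] → run A
t=1: vr[A=1024/3121 B=0 E=0] → run B
t=2: vr[A=1024/3121 B=1024/335 D=0 E=0] → run D
t=3: vr[A=1024/3121 B=1024/335 D=512/793 E=0] → run E
t=4: vr[A=1024/3121 B=1024/335 D=512/793 E=1] → run A
t=5: vr[A=2048/3121 B=1024/335 D=512/793 E=1] → run D
t=6: vr[A=2048/3121 B=1024/335 D=1024/793 E=1] → run A
t=7: vr[A=3072/3121 B=1024/335 D=1024/793 E=1] → run A
t=8: vr[A=4096/3121 B=1024/335 D=1024/793 E=1] → run E
t=9: vr[A=4096/3121 B=1024/335 D=1024/793 E=2] → run D
t=10: vr[A=4096/3121 B=1024/335 D=1536/793 E=2] → run A
t=11: vr[A=5120/3121 B=1024/335 D=1536/793 E=2] → run A
t=12: vr[B=1024/335 D=1536/793 E=2] → run D
t=13: vr[B=1024/335 D=2048/793 E=2] → run E
t=14: vr[B=1024/335 D=2048/793 E=3] → run D
t=15: vr[B=1024/335 D=2560/793 E=3] → run E
t=16: vr[B=1024/335 D=2560/793 E=4] → run B
t=17: vr[B=2048/335 D=2560/793 E=4] → run D
t=18: vr[B=2048/335 D=3072/793 E=4] → run D
t=19: vr[B=2048/335 E=4] → run E
t=20: vr[B=2048/335 E=5] → run E
t=21: vr[B=2048/335] → run B
t=22: vr[B=3072/335] → run B
t=23: vr[B=4096/335] → run B
t=24: (idle)
t=25: (idle)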